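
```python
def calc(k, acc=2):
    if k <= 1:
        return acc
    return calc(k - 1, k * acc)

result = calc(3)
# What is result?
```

Accumulator trace (n, acc): (3, 2) -> (2, 6) -> (1, 12) -> return 12

Answer: 12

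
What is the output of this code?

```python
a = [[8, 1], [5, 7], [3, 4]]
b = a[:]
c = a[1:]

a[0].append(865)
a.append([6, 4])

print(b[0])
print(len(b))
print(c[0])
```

Key concept: slice with nested mutation.
Step by step:
`a = [[8, 1], [5, 7], [3, 4]]` → a = [[8, 1], [5, 7], [3, 4]]
`b = a[:]` → b = [[8, 1], [5, 7], [3, 4]]
`c = a[1:]` → c = [[5, 7], [3, 4]]
`a[0].append(865)` → a = [[8, 1, 865], [5, 7], [3, 4]]; b = [[8, 1, 865], [5, 7], [3, 4]]
`a.append([6, 4])` → a = [[8, 1, 865], [5, 7], [3, 4], [6, 4]]
`print(b[0])` → prints [8, 1, 865]
`print(len(b))` → prints 3
`print(c[0])` → prints [5, 7]

Answer:
[8, 1, 865]
3
[5, 7]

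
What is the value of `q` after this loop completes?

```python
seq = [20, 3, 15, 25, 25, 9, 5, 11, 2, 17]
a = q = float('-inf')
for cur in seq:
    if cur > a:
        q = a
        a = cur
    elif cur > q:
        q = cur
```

Second largest (with repeats) in [20, 3, 15, 25, 25, 9, 5, 11, 2, 17]
`q` takes the values: -inf → 3 → 15 → 20 → 25

Answer: 25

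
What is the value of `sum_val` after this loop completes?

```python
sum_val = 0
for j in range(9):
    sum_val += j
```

Sum of 0 to 8 = 36
`sum_val` takes the values: 0 → 1 → 3 → 6 → 10 → 15 → 21 → 28 → 36

Answer: 36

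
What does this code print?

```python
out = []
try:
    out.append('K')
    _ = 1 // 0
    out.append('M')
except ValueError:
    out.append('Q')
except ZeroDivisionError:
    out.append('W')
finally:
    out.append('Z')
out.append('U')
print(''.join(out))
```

Execution trace: 'K' (try body) → 'W' (except ZeroDivisionError) → 'Z' (finally) → 'U' (after the try/except). Output: KWZU

Answer: KWZU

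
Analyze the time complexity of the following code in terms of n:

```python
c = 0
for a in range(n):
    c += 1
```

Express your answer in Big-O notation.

Each loop level contributes: n. Multiplying the contributions gives O(n).

Answer: O(n)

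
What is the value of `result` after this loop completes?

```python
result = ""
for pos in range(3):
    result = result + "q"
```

Repeat 'q' 3 times
`result` takes the values: "" → "q" → "qq" → "qqq"

Answer: "qqq"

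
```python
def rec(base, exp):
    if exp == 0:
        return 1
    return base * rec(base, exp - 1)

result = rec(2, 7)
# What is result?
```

rec(2, 7) = 2 * 2 * 2 * 2 * 2 * 2 * 2 = 128

Answer: 128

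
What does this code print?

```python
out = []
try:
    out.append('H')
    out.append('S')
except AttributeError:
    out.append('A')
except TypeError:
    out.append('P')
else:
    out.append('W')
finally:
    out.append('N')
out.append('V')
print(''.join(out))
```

Execution trace: 'H' (try body) → 'S' (try body, no exception) → 'W' (else) → 'N' (finally) → 'V' (after the try/except). Output: HSWNV

Answer: HSWNV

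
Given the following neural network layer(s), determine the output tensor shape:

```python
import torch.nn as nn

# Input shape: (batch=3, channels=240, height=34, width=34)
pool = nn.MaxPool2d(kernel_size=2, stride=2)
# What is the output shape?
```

Input: (3, 240, 34, 34) -> Output: (3, 240, 17, 17)

Answer: (3, 240, 17, 17)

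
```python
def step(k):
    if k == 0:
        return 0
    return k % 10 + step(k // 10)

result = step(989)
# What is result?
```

Sum of digits of 989: 9 + 8 + 9 = 26

Answer: 26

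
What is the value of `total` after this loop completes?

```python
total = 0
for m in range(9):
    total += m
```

Sum of 0 to 8 = 36
`total` takes the values: 0 → 1 → 3 → 6 → 10 → 15 → 21 → 28 → 36

Answer: 36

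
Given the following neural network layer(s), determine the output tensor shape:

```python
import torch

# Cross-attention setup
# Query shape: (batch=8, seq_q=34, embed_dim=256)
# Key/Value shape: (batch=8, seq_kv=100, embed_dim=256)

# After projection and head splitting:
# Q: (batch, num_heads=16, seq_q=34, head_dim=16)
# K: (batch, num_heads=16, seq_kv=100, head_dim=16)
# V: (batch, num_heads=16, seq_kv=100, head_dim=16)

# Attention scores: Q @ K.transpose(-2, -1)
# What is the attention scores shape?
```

Input: (8, 34, 256) -> Output: (8, 16, 34, 100)

Answer: (8, 16, 34, 100)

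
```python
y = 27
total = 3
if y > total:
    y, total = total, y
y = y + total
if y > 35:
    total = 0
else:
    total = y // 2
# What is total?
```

Trace:
`y = 27` → y = 27
`total = 3` → total = 3
`if y > total: ...` → y > total is True → y = 3; total = 27
`y = y + total` → y = 30
`if y > 35: ...` → y > 35 is False, take else branch → total = 15
So total = 15

Answer: 15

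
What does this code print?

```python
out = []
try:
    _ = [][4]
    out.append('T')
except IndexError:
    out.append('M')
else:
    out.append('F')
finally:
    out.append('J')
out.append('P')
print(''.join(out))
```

Execution trace: 'M' (except IndexError) → 'J' (finally) → 'P' (after the try/except). Output: MJP

Answer: MJP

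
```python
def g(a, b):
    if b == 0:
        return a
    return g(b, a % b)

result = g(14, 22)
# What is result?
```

g(14, 22) -> g(22, 14) -> g(14, 8) -> g(8, 6) -> g(6, 2) -> g(2, 0) -> 2

Answer: 2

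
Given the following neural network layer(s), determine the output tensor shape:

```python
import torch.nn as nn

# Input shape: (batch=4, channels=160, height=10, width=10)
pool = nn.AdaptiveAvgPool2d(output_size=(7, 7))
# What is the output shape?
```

Input: (4, 160, 10, 10) -> Output: (4, 160, 7, 7)

Answer: (4, 160, 7, 7)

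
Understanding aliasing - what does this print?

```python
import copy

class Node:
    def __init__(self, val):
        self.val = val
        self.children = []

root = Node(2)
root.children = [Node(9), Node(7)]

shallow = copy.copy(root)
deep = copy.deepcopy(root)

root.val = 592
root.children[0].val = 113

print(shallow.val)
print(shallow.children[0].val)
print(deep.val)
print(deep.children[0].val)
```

Key concept: deep copy with custom objects.
Step by step:
`root = Node(2)` → root = Node(val=2, children=[])
`root.children = [Node(9), Node(7)]` → root = Node(val=2, children=[Node(val=9, children=[]), Node(val=7, children=[])])
`shallow = copy.copy(root)` → shallow = Node(val=2, children=[Node(val=9, children=[]), Node(val=7, children=[])])
`deep = copy.deepcopy(root)` → deep = Node(val=2, children=[Node(val=9, children=[]), Node(val=7, children=[])])
`root.val = 592` → root = Node(val=592, children=[Node(val=9, children=[]), Node(val=7, children=[])])
`root.children[0].val = 113` → root = Node(val=592, children=[Node(val=113, children=[]), Node(val=7, children=[])]); shallow = Node(val=2, children=[Node(val=113, children=[]), Node(val=7, children=[])])
`print(shallow.val)` → prints 2
`print(shallow.children[0].val)` → prints 113
`print(deep.val)` → prints 2
`print(deep.children[0].val)` → prints 9

Answer:
2
113
2
9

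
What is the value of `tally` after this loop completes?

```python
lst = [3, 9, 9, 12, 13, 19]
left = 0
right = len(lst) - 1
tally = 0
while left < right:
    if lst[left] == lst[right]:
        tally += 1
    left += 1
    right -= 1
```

Count matching pairs from ends
`tally` takes the values: 0

Answer: 0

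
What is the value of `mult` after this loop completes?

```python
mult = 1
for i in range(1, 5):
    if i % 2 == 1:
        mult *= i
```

Product of odd numbers 1 to 4
`mult` takes the values: 1 → 3

Answer: 3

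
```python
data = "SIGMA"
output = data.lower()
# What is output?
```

Trace:
`data = "SIGMA"` → data = 'SIGMA'
`output = data.lower()` → output = 'sigma'
So output = 'sigma'

Answer: 'sigma'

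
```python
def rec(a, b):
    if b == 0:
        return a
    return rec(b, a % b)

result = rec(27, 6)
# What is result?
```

rec(27, 6) -> rec(6, 3) -> rec(3, 0) -> 3

Answer: 3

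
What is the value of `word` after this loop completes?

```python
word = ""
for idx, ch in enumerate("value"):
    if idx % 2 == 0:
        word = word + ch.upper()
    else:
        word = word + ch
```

Uppercase even positions in 'value'
`word` takes the values: "" → "V" → "Va" → "VaL" → "VaLu" → "VaLuE"

Answer: "VaLuE"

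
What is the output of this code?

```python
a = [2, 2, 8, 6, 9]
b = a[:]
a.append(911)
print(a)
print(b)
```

Key concept: slice [:] creates copy.
Step by step:
`a = [2, 2, 8, 6, 9]` → a = [2, 2, 8, 6, 9]
`b = a[:]` → b = [2, 2, 8, 6, 9]
`a.append(911)` → a = [2, 2, 8, 6, 9, 911]
`print(a)` → prints [2, 2, 8, 6, 9, 911]
`print(b)` → prints [2, 2, 8, 6, 9]

Answer:
[2, 2, 8, 6, 9, 911]
[2, 2, 8, 6, 9]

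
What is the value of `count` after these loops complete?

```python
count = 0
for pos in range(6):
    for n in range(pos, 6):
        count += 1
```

Upper triangle: 6 + 5 + ... + 1
`count` takes the values: 0 → 1 → 2 → 3 → 4 → 5 → 6 → 7 → 8 → 9 → 10 → 11 → 12 → 13 → 14 → 15 → 16 → 17 → 18 → 19 → 20 → 21

Answer: 21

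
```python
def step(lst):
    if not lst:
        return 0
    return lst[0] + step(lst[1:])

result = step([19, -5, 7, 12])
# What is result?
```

19 + (-5) + 7 + 12 + 0 = 33

Answer: 33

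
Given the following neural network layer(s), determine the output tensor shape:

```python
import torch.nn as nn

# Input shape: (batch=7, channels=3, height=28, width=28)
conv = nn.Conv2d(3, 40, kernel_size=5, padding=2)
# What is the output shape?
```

Input: (7, 3, 28, 28) -> Output: (7, 40, 28, 28)

Answer: (7, 40, 28, 28)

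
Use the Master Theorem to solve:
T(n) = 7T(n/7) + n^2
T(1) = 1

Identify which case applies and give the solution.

a=7, b=7, f(n)=n^2. log_7(7) = 1. Since c=2 > 1 and the regularity condition holds (7(n/7)^2 = (7/7^2)n^2 with 7/7^2 < 1), Case 3 applies: T(n) = Θ(f(n)) = O(n^2).

Answer: O(n^2) - Case 3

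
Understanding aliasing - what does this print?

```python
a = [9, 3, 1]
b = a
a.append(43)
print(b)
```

Key concept: basic list aliasing.
Step by step:
`a = [9, 3, 1]` → a = [9, 3, 1]
`b = a` → b = [9, 3, 1] (same object as a)
`a.append(43)` → a = [9, 3, 1, 43] (same object as b); b = [9, 3, 1, 43] (same object as a)
`print(b)` → prints [9, 3, 1, 43]

Answer: [9, 3, 1, 43]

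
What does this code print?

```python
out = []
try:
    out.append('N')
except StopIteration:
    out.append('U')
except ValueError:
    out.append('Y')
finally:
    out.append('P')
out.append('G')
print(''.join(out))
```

Execution trace: 'N' (try body, no exception) → 'P' (finally) → 'G' (after the try/except). Output: NPG

Answer: NPG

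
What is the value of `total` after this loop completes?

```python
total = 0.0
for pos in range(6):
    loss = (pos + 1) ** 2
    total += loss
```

Sum of squared losses 1² + 2² + ... + 6²
`total` takes the values: 0.0 → 1.0 → 5.0 → 14.0 → 30.0 → 55.0 → 91.0

Answer: 91.0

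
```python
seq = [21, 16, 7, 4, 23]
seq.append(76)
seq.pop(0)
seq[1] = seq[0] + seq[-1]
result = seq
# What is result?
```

Trace:
`seq = [21, 16, 7, 4, 23]` → seq = [21, 16, 7, 4, 23]
`seq.append(76)` → seq = [21, 16, 7, 4, 23, 76]
`seq.pop(0)` → seq = [16, 7, 4, 23, 76]
`seq[1] = seq[0] + seq[-1]` → seq = [16, 92, 4, 23, 76]
`result = seq` → result = [16, 92, 4, 23, 76]
So result = [16, 92, 4, 23, 76]

Answer: [16, 92, 4, 23, 76]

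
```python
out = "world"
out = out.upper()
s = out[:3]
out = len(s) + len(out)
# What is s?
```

Trace:
`out = "world"` → out = 'world'
`out = out.upper()` → out = 'WORLD'
`s = out[:3]` → s = 'WOR'
`out = len(s) + len(out)` → out = 8
So s = 'WOR'

Answer: 'WOR'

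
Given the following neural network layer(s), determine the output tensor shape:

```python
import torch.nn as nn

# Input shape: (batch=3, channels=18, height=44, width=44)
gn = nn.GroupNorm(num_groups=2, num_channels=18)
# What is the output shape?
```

Input: (3, 18, 44, 44) -> Output: (3, 18, 44, 44)

Answer: (3, 18, 44, 44)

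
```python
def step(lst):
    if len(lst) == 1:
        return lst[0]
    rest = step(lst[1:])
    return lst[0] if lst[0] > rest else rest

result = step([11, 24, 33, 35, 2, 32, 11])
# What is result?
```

Recursive max over [11, 24, 33, 35, 2, 32, 11] = 35

Answer: 35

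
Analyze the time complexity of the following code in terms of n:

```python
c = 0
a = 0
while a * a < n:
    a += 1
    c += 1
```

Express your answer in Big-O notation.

Each loop level contributes: √n. Multiplying the contributions gives O(√n).

Answer: O(√n)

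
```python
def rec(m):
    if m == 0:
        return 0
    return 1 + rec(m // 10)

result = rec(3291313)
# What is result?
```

Count of digits of 3291313: 7

Answer: 7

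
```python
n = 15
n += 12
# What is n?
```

Trace:
`n = 15` → n = 15
`n += 12` → n = 27
So n = 27

Answer: 27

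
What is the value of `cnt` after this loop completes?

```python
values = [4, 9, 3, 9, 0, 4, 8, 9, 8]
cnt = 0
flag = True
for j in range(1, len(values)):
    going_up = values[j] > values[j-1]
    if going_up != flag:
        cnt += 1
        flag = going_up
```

Count direction changes in [4, 9, 3, 9, 0, 4, 8, 9, 8]
`cnt` takes the values: 0 → 1 → 2 → 3 → 4 → 5

Answer: 5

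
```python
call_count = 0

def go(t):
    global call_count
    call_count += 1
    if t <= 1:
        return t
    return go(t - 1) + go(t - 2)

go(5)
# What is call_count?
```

Calls(t) = 1 + Calls(t-1) + Calls(t-2); Calls(0)=Calls(1)=1. For t=5 this gives 15.

Answer: 15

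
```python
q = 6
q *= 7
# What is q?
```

Trace:
`q = 6` → q = 6
`q *= 7` → q = 42
So q = 42

Answer: 42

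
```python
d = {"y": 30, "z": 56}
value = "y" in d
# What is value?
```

Trace:
`d = {"y": 30, "z": 56}` → d = {'y': 30, 'z': 56}
`value = "y" in d` → value = True
So value = True

Answer: True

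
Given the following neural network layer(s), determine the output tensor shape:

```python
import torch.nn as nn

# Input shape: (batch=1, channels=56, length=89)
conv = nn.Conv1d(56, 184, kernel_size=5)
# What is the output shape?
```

Input: (1, 56, 89) -> Output: (1, 184, 85)

Answer: (1, 184, 85)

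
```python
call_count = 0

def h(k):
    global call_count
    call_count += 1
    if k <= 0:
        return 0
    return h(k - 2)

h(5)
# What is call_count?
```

Linear recursion stepping by 2: 4 calls from k=5 down to ≤0.

Answer: 4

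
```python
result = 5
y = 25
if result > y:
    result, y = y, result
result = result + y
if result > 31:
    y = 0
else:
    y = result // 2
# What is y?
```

Trace:
`result = 5` → result = 5
`y = 25` → y = 25
`if result > y: ...` → result > y is False → no variable changes
`result = result + y` → result = 30
`if result > 31: ...` → result > 31 is False, take else branch → y = 15
So y = 15

Answer: 15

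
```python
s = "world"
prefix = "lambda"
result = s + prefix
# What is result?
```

Trace:
`s = "world"` → s = 'world'
`prefix = "lambda"` → prefix = 'lambda'
`result = s + prefix` → result = 'worldlambda'
So result = 'worldlambda'

Answer: 'worldlambda'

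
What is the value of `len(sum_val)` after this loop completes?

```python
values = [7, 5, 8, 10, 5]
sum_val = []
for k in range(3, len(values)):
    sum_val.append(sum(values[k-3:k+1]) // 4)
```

Number of 4-element averages
`sum_val` takes the values: [] → [7] → [7, 7]
So `len(sum_val)` = 2

Answer: 2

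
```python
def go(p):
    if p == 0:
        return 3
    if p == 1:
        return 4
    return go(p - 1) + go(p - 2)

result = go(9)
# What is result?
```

Build up from base cases: go(0)=3, go(1)=4, go(2)=7, go(3)=11, go(4)=18, go(5)=29, go(6)=47, ..., go(9)=199

Answer: 199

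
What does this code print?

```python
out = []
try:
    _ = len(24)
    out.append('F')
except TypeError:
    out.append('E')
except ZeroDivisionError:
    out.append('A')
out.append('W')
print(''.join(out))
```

Execution trace: 'E' (except TypeError) → 'W' (after the try/except). Output: EW

Answer: EW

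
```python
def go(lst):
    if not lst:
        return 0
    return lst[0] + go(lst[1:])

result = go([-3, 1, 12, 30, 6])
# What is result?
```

(-3) + 1 + 12 + 30 + 6 + 0 = 46

Answer: 46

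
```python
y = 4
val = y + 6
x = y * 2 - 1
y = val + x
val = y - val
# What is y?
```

Trace:
`y = 4` → y = 4
`val = y + 6` → val = 10
`x = y * 2 - 1` → x = 7
`y = val + x` → y = 17
`val = y - val` → val = 7
So y = 17

Answer: 17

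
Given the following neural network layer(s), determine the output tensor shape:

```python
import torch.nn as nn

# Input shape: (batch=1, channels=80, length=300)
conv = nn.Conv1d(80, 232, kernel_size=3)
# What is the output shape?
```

Input: (1, 80, 300) -> Output: (1, 232, 298)

Answer: (1, 232, 298)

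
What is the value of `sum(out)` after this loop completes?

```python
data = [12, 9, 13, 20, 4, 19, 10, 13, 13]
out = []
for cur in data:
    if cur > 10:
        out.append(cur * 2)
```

Sum of doubled values > 10
`out` takes the values: [] → [24] → [24, 26] → [24, 26, 40] → [24, 26, 40, 38] → [24, 26, 40, 38, 26] → [24, 26, 40, 38, 26, 26]
So `sum(out)` = 180

Answer: 180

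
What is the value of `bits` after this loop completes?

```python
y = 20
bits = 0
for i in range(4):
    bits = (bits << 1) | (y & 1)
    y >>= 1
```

Reverse lowest 4 bits of 20
`bits` takes the values: 0 → 1 → 2

Answer: 2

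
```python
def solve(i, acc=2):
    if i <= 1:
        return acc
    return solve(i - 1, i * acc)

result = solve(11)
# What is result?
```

Accumulator trace (n, acc): (11, 2) -> (10, 22) -> (9, 220) -> (8, 1980) -> (7, 15840) -> (6, 110880) -> (5, 665280) -> (4, 3326400) -> (3, 13305600) -> (2, 39916800) -> (1, 79833600) -> return 79833600

Answer: 79833600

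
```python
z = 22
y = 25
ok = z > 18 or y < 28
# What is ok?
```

Trace:
`z = 22` → z = 22
`y = 25` → y = 25
`ok = z > 18 or y < 28` → ok = True
So ok = True

Answer: True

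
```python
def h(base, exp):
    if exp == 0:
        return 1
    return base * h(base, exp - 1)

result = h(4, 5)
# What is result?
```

h(4, 5) = 4 * 4 * 4 * 4 * 4 = 1024

Answer: 1024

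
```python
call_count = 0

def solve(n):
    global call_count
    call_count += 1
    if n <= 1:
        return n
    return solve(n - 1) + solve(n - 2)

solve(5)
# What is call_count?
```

Calls(n) = 1 + Calls(n-1) + Calls(n-2); Calls(0)=Calls(1)=1. For n=5 this gives 15.

Answer: 15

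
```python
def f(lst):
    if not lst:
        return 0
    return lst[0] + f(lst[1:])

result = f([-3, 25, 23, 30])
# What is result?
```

(-3) + 25 + 23 + 30 + 0 = 75

Answer: 75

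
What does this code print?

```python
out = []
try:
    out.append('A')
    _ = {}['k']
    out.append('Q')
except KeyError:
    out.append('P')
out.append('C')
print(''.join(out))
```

Execution trace: 'A' (try body) → 'P' (except KeyError) → 'C' (after the try/except). Output: APC

Answer: APC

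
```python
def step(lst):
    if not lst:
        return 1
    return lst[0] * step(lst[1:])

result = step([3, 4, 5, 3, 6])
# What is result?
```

Product over [3, 4, 5, 3, 6] = 3 * 4 * 5 * 3 * 6 = 1080

Answer: 1080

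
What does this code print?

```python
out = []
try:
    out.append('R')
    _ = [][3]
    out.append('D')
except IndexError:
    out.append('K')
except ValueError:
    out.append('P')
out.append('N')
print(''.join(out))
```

Execution trace: 'R' (try body) → 'K' (except IndexError) → 'N' (after the try/except). Output: RKN

Answer: RKN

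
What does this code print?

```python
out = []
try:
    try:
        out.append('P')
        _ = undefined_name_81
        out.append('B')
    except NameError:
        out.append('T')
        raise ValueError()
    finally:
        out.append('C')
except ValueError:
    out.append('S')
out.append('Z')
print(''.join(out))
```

Execution trace: 'P' (inner try body) → 'T' (inner except NameError) → 'C' (inner finally) → 'S' (outer except ValueError) → 'Z' (after the try/except). Output: PTCSZ

Answer: PTCSZ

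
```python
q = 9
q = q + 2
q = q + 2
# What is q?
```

Trace:
`q = 9` → q = 9
`q = q + 2` → q = 11
`q = q + 2` → q = 13
So q = 13

Answer: 13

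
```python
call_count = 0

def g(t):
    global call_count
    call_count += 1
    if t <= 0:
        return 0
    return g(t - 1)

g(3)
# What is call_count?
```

Linear recursion stepping by 1: 4 calls from t=3 down to ≤0.

Answer: 4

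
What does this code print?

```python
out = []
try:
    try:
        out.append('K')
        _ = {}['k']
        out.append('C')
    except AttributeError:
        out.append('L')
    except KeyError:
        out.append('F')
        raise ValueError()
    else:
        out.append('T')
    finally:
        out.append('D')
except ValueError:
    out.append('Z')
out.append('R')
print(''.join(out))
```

Execution trace: 'K' (inner try body) → 'F' (inner except KeyError) → 'D' (inner finally) → 'Z' (outer except ValueError) → 'R' (after the try/except). Output: KFDZR

Answer: KFDZR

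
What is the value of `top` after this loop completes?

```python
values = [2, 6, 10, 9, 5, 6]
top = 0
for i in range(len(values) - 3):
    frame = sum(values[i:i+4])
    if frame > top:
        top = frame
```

Max sum of 4-element window in [2, 6, 10, 9, 5, 6]
`top` takes the values: 0 → 27 → 30

Answer: 30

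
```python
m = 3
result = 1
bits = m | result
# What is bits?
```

Trace:
`m = 3` → m = 3
`result = 1` → result = 1
`bits = m | result` → bits = 3
So bits = 3

Answer: 3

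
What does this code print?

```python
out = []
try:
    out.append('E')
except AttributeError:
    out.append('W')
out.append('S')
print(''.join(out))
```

Execution trace: 'E' (try body, no exception) → 'S' (after the try/except). Output: ES

Answer: ES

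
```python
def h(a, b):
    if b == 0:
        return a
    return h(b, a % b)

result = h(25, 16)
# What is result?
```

h(25, 16) -> h(16, 9) -> h(9, 7) -> h(7, 2) -> h(2, 1) -> h(1, 0) -> 1

Answer: 1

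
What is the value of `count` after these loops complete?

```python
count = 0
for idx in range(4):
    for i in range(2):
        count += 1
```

4 * 2 = 8
`count` takes the values: 0 → 1 → 2 → 3 → 4 → 5 → 6 → 7 → 8

Answer: 8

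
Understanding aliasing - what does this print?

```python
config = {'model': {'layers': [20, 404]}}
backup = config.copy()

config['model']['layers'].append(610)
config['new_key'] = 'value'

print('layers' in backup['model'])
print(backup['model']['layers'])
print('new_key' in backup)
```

Key concept: shallow copy gotcha with nested dict.
Step by step:
`config = {'model': {'layers': [20, 404]}}` → config = {'model': {'layers': [20, 404]}}
`backup = config.copy()` → backup = {'model': {'layers': [20, 404]}}
`config['model']['layers'].append(610)` → config = {'model': {'layers': [20, 404, 610]}}; backup = {'model': {'layers': [20, 404, 610]}}
`config['new_key'] = 'value'` → config = {'model': {'layers': [20, 404, 610]}, 'new_key': 'value'}
`print('layers' in backup['model'])` → prints True
`print(backup['model']['layers'])` → prints [20, 404, 610]
`print('new_key' in backup)` → prints False

Answer:
True
[20, 404, 610]
False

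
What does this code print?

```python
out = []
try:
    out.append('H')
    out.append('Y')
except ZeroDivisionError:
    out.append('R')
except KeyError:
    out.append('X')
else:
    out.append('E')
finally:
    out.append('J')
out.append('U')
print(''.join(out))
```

Execution trace: 'H' (try body) → 'Y' (try body, no exception) → 'E' (else) → 'J' (finally) → 'U' (after the try/except). Output: HYEJU

Answer: HYEJU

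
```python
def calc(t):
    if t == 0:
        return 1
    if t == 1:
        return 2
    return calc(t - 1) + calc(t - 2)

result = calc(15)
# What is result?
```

Build up from base cases: calc(0)=1, calc(1)=2, calc(2)=3, calc(3)=5, calc(4)=8, calc(5)=13, calc(6)=21, ..., calc(15)=1597

Answer: 1597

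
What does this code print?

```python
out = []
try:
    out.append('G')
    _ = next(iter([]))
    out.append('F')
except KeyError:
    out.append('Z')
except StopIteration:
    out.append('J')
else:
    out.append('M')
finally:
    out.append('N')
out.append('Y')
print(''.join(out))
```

Execution trace: 'G' (try body) → 'J' (except StopIteration) → 'N' (finally) → 'Y' (after the try/except). Output: GJNY

Answer: GJNY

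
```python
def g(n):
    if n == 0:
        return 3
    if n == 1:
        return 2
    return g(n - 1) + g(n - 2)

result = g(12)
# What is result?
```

Build up from base cases: g(0)=3, g(1)=2, g(2)=5, g(3)=7, g(4)=12, g(5)=19, g(6)=31, ..., g(12)=555

Answer: 555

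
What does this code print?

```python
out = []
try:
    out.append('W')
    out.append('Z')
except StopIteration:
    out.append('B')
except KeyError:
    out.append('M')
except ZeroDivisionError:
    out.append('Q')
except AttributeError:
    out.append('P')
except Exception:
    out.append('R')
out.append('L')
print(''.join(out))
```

Execution trace: 'W' (try body) → 'Z' (try body, no exception) → 'L' (after the try/except). Output: WZL

Answer: WZL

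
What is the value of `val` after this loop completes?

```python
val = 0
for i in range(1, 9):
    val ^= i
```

XOR of 1 to 8
`val` takes the values: 0 → 1 → 3 → 0 → 4 → 1 → 7 → 0 → 8

Answer: 8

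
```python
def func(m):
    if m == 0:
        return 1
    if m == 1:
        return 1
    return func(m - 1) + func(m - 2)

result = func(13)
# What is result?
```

Build up from base cases: func(0)=1, func(1)=1, func(2)=2, func(3)=3, func(4)=5, func(5)=8, func(6)=13, ..., func(13)=377

Answer: 377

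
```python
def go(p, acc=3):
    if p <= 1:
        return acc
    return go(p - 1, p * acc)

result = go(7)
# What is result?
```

Accumulator trace (n, acc): (7, 3) -> (6, 21) -> (5, 126) -> (4, 630) -> (3, 2520) -> (2, 7560) -> (1, 15120) -> return 15120

Answer: 15120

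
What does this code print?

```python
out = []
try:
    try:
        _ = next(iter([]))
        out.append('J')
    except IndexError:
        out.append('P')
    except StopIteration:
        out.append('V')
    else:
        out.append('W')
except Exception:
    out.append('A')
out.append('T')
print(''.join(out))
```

Execution trace: 'V' (inner except StopIteration) → 'T' (after the try/except). Output: VT

Answer: VT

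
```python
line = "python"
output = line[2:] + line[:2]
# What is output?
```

Trace:
`line = "python"` → line = 'python'
`output = line[2:] + line[:2]` → output = 'thonpy'
So output = 'thonpy'

Answer: 'thonpy'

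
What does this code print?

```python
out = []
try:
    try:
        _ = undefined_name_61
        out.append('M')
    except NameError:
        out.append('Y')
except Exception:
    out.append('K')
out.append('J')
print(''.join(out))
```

Execution trace: 'Y' (inner except NameError) → 'J' (after the try/except). Output: YJ

Answer: YJ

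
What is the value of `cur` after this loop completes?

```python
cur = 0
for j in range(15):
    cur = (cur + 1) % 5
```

Increment mod 5, 15 times = 0
`cur` takes the values: 0 → 1 → 2 → 3 → 4 → 0 → 1 → 2 → 3 → 4 → 0 → 1 → 2 → 3 → 4 → 0

Answer: 0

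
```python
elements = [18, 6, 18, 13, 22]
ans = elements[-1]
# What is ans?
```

Trace:
`elements = [18, 6, 18, 13, 22]` → elements = [18, 6, 18, 13, 22]
`ans = elements[-1]` → ans = 22
So ans = 22

Answer: 22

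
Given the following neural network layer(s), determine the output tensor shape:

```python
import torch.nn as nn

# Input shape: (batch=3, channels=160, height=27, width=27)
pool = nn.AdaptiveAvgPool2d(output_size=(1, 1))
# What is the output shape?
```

Input: (3, 160, 27, 27) -> Output: (3, 160, 1, 1)

Answer: (3, 160, 1, 1)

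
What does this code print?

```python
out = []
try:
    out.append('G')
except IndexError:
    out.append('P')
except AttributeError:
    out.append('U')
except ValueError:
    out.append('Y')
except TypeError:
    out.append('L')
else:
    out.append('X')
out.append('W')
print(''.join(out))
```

Execution trace: 'G' (try body, no exception) → 'X' (else) → 'W' (after the try/except). Output: GXW

Answer: GXW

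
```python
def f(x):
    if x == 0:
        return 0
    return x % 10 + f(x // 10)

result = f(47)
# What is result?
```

Sum of digits of 47: 7 + 4 = 11

Answer: 11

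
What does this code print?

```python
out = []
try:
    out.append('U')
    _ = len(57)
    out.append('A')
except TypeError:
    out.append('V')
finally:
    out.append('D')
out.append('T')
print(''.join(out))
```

Execution trace: 'U' (try body) → 'V' (except TypeError) → 'D' (finally) → 'T' (after the try/except). Output: UVDT

Answer: UVDT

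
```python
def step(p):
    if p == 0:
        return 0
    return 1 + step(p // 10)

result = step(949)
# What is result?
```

Count of digits of 949: 3

Answer: 3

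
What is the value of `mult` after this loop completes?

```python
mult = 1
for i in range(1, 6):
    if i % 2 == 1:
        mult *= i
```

Product of odd numbers 1 to 5
`mult` takes the values: 1 → 3 → 15

Answer: 15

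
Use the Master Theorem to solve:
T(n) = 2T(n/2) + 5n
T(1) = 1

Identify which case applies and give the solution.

a=2, b=2, f(n)=5n. log_2(2) = 1. Since c=1 = 1, Case 2 applies: T(n) = Θ(n^log_b(a) · log n) = O(n log n).

Answer: O(n log n) - Case 2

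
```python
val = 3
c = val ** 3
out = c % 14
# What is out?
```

Trace:
`val = 3` → val = 3
`c = val ** 3` → c = 27
`out = c % 14` → out = 13
So out = 13

Answer: 13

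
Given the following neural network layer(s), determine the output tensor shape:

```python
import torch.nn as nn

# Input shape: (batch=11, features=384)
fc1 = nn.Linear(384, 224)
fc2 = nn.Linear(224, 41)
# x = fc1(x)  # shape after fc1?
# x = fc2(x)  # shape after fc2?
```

Input: (11, 384) -> after fc1: (11, 224) -> Output: (11, 41)

Answer: (11, 41)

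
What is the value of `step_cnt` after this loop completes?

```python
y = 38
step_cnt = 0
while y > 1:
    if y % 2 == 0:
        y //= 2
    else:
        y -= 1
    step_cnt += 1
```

Steps to reduce 38 to 1
`step_cnt` takes the values: 0 → 1 → 2 → 3 → 4 → 5 → 6 → 7

Answer: 7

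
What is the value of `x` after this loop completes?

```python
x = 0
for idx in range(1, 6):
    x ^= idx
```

XOR of 1 to 5
`x` takes the values: 0 → 1 → 3 → 0 → 4 → 1

Answer: 1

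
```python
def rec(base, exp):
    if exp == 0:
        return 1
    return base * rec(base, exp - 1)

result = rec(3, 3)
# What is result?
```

rec(3, 3) = 3 * 3 * 3 = 27

Answer: 27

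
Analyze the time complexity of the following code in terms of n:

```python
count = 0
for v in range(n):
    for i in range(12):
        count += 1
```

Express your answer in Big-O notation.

Each loop level contributes: n × 1. Multiplying the contributions gives O(n).

Answer: O(n)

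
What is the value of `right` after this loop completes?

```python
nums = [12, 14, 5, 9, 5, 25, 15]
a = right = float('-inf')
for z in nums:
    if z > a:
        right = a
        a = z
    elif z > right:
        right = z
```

Second largest (with repeats) in [12, 14, 5, 9, 5, 25, 15]
`right` takes the values: -inf → 12 → 14 → 15

Answer: 15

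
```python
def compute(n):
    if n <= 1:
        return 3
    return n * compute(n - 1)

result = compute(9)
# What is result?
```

compute(9) = 9 * 8 * 7 * 6 * 5 * 4 * 3 * 2 * 3 = 1088640

Answer: 1088640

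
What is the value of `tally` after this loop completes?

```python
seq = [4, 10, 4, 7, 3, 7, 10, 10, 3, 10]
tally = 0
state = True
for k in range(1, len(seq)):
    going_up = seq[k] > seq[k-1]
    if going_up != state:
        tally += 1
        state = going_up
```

Count direction changes in [4, 10, 4, 7, 3, 7, 10, 10, 3, 10]
`tally` takes the values: 0 → 1 → 2 → 3 → 4 → 5 → 6

Answer: 6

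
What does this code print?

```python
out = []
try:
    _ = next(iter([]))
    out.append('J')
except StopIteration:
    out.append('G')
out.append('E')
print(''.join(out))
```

Execution trace: 'G' (except StopIteration) → 'E' (after the try/except). Output: GE

Answer: GE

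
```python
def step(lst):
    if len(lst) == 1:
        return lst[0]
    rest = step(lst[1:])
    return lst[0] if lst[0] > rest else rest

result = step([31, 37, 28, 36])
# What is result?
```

Recursive max over [31, 37, 28, 36] = 37

Answer: 37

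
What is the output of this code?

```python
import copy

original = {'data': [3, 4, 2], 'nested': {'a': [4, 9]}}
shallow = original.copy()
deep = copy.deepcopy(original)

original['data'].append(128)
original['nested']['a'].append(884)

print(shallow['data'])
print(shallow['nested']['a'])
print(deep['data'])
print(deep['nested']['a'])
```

Key concept: comparing shallow vs deep copy.
Step by step:
`original = {'data': [3, 4, 2], 'nested': {'a': [4, 9]}}` → original = {'data': [3, 4, 2], 'nested': {'a': [4, 9]}}
`shallow = original.copy()` → shallow = {'data': [3, 4, 2], 'nested': {'a': [4, 9]}}
`deep = copy.deepcopy(original)` → deep = {'data': [3, 4, 2], 'nested': {'a': [4, 9]}}
`original['data'].append(128)` → original = {'data': [3, 4, 2, 128], 'nested': {'a': [4, 9]}}; shallow = {'data': [3, 4, 2, 128], 'nested': {'a': [4, 9]}}
`original['nested']['a'].append(884)` → original = {'data': [3, 4, 2, 128], 'nested': {'a': [4, 9, 884]}}; shallow = {'data': [3, 4, 2, 128], 'nested': {'a': [4, 9, 884]}}
`print(shallow['data'])` → prints [3, 4, 2, 128]
`print(shallow['nested']['a'])` → prints [4, 9, 884]
`print(deep['data'])` → prints [3, 4, 2]
`print(deep['nested']['a'])` → prints [4, 9]

Answer:
[3, 4, 2, 128]
[4, 9, 884]
[3, 4, 2]
[4, 9]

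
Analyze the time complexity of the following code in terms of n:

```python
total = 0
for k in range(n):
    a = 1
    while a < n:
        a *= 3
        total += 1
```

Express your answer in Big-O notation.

Each loop level contributes: n × log n. Multiplying the contributions gives O(n log n).

Answer: O(n log n)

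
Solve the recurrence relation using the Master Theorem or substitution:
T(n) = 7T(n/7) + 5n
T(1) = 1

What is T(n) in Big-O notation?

By Master Theorem: a=7, b=7, f(n)=5n. Since log_7(7) = 1 and f(n) = Θ(n^1), Case 2 applies. T(n) = O(n log n).

Answer: O(n log n)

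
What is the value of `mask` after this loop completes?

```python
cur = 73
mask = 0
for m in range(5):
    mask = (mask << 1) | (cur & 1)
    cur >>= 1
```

Reverse lowest 5 bits of 73
`mask` takes the values: 0 → 1 → 2 → 4 → 9 → 18

Answer: 18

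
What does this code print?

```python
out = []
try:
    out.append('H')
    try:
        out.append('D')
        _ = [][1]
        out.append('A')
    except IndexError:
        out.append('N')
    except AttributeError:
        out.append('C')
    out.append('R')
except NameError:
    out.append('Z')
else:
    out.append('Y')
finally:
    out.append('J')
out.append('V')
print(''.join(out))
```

Execution trace: 'H' (try body) → 'D' (inner try body) → 'N' (inner except IndexError) → 'R' (try body, no exception) → 'Y' (else) → 'J' (finally) → 'V' (after the try/except). Output: HDNRYJV

Answer: HDNRYJV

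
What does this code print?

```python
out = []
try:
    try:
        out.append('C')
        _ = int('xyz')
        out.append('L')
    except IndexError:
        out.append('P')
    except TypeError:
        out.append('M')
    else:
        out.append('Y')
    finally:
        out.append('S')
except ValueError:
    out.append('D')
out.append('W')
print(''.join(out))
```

Execution trace: 'C' (try body) → 'S' (finally) → 'D' (outer except ValueError) → 'W' (after the try/except). Output: CSDW

Answer: CSDW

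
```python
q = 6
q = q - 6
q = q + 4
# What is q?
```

Trace:
`q = 6` → q = 6
`q = q - 6` → q = 0
`q = q + 4` → q = 4
So q = 4

Answer: 4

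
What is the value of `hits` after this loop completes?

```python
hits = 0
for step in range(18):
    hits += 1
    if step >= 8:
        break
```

Loop breaks when step reaches 8, hits is 9
`hits` takes the values: 0 → 1 → 2 → 3 → 4 → 5 → 6 → 7 → 8 → 9

Answer: 9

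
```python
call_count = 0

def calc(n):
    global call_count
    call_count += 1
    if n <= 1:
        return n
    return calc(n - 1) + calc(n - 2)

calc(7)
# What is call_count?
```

Calls(n) = 1 + Calls(n-1) + Calls(n-2); Calls(0)=Calls(1)=1. For n=7 this gives 41.

Answer: 41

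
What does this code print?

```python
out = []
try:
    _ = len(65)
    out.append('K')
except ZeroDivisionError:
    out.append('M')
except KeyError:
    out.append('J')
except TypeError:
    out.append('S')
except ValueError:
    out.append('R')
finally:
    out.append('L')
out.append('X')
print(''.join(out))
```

Execution trace: 'S' (except TypeError) → 'L' (finally) → 'X' (after the try/except). Output: SLX

Answer: SLX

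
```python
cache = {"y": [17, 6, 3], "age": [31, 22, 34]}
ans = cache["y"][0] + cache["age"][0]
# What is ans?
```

Trace:
`cache = {"y": [17, 6, 3], "age": [31, 22, 34]}` → cache = {'y': [17, 6, 3], 'age': [31, 22, 34]}
`ans = cache["y"][0] + cache["age"][0]` → ans = 48
So ans = 48

Answer: 48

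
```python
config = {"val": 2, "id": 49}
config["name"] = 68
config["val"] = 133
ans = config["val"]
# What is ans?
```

Trace:
`config = {"val": 2, "id": 49}` → config = {'val': 2, 'id': 49}
`config["name"] = 68` → config = {'val': 2, 'id': 49, 'name': 68}
`config["val"] = 133` → config = {'val': 133, 'id': 49, 'name': 68}
`ans = config["val"]` → ans = 133
So ans = 133

Answer: 133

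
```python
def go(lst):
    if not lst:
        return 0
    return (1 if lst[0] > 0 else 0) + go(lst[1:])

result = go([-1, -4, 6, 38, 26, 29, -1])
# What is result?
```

Count of positive elements in [-1, -4, 6, 38, 26, 29, -1] = 4

Answer: 4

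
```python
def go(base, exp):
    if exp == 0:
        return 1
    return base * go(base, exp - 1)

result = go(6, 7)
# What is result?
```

go(6, 7) = 6 * 6 * 6 * 6 * 6 * 6 * 6 = 279936

Answer: 279936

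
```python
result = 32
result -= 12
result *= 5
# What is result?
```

Trace:
`result = 32` → result = 32
`result -= 12` → result = 20
`result *= 5` → result = 100
So result = 100

Answer: 100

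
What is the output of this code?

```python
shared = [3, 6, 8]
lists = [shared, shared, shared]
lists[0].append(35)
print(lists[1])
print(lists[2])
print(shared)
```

Key concept: list of same reference.
Step by step:
`shared = [3, 6, 8]` → shared = [3, 6, 8]
`lists = [shared, shared, shared]` → lists = [[3, 6, 8], [3, 6, 8], [3, 6, 8]]
`lists[0].append(35)` → shared = [3, 6, 8, 35]; lists = [[3, 6, 8, 35], [3, 6, 8, 35], [3, 6, 8, 35]]
`print(lists[1])` → prints [3, 6, 8, 35]
`print(lists[2])` → prints [3, 6, 8, 35]
`print(shared)` → prints [3, 6, 8, 35]

Answer:
[3, 6, 8, 35]
[3, 6, 8, 35]
[3, 6, 8, 35]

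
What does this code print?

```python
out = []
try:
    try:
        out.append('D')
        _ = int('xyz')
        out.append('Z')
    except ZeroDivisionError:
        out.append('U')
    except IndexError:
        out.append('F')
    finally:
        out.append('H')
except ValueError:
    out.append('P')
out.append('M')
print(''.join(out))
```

Execution trace: 'D' (inner try body) → 'H' (inner finally) → 'P' (outer except ValueError) → 'M' (after the try/except). Output: DHPM

Answer: DHPM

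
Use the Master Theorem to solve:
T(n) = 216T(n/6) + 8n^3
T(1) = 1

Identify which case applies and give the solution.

a=216, b=6, f(n)=8n^3. log_6(216) = 3. Since c=3 = 3, Case 2 applies: T(n) = Θ(n^log_b(a) · log n) = O(n^3 log n).

Answer: O(n^3 log n) - Case 2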